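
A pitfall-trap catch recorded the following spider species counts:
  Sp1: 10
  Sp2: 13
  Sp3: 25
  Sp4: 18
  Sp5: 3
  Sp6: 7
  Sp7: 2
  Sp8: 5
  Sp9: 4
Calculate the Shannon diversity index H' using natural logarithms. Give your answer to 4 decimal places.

Total N = 10+13+25+18+3+7+2+5+4 = 87, so the proportions are 0.114943, 0.149425, 0.287356, 0.206897, 0.034483, 0.08046, 0.022989, 0.057471, 0.045977 (working shown to 6 dp, full precision carried).
Each pᵢ ln pᵢ term: 0.114943×(-2.163323)=-0.248658, 0.149425×(-1.900959)=-0.284051, 0.287356×(-1.247032)=-0.358343, 0.206897×(-1.575536)=-0.325973, 0.034483×(-3.367296)=-0.116114, 0.08046×(-2.519998)=-0.202758, 0.022989×(-3.772761)=-0.086730, 0.057471×(-2.856470)=-0.164165, 0.045977×(-3.079614)=-0.141591.
Sum = -1.928383, so H' = 1.9284.

1.9284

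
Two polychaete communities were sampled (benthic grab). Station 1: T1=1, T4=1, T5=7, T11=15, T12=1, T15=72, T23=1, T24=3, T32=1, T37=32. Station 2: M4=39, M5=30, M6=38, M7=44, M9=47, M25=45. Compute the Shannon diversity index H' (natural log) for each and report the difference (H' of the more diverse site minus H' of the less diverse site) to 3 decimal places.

0.439

Station 1: N=134, proportions 0.00746, 0.00746, 0.05224, 0.11194, 0.00746, 0.53731, 0.00746, 0.02239, 0.00746, 0.23881, giving H' = 1.34290 (working shown to 5 dp, full precision carried).
Station 2: N=243, proportions 0.16049, 0.12346, 0.15638, 0.18107, 0.19342, 0.18519, giving H' = 1.78152.
Difference = |1.34290 − 1.78152| = 0.43862, i.e. 0.439 to 3 decimal places.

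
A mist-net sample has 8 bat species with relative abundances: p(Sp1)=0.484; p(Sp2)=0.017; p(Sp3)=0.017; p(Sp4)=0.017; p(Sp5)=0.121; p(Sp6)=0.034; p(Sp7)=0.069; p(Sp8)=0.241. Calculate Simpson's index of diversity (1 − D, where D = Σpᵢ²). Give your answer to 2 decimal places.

0.69

D = 0.484² + 0.017² + 0.017² + 0.017² + 0.121² + 0.034² + 0.069² + 0.241² = 0.2343 + 0.0003 + 0.0003 + 0.0003 + 0.0146 + 0.0012 + 0.0048 + 0.0581 = 0.3138 (working shown to 4 dp, full precision carried).
So 1 − D = 0.6862, i.e. 0.69 to 2 decimal places.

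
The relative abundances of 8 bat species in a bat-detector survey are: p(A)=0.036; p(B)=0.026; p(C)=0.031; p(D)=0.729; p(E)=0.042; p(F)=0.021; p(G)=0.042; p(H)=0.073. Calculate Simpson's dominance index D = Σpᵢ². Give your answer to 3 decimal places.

0.544

D = 0.036² + 0.026² + 0.031² + 0.729² + 0.042² + 0.021² + 0.042² + 0.073² = 0.00130 + 0.00068 + 0.00096 + 0.53144 + 0.00176 + 0.00044 + 0.00176 + 0.00533 = 0.54367 (working shown to 5 dp, full precision carried).
To 3 decimal places, D = 0.544.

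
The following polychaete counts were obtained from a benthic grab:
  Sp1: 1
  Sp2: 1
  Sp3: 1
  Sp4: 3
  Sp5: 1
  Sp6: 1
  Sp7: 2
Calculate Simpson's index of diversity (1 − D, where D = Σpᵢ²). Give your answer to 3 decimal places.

Total N = 1+1+1+3+1+1+2 = 10, so the proportions are 0.1, 0.1, 0.1, 0.3, 0.1, 0.1, 0.2 (working shown to 5 dp, full precision carried).
D = 0.1² + 0.1² + 0.1² + 0.3² + 0.1² + 0.1² + 0.2² = 0.01000 + 0.01000 + 0.01000 + 0.09000 + 0.01000 + 0.01000 + 0.04000 = 0.18000.
So 1 − D = 0.82000, i.e. 0.820 to 3 decimal places.

0.820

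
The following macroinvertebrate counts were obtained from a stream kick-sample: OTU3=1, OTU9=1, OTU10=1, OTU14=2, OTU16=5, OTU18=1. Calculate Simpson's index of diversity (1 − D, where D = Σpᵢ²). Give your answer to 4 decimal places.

Total N = 1+1+1+2+5+1 = 11, so the proportions are 0.090909, 0.090909, 0.090909, 0.181818, 0.454545, 0.090909 (working shown to 6 dp, full precision carried).
D = 0.090909² + 0.090909² + 0.090909² + 0.181818² + 0.454545² + 0.090909² = 0.008264 + 0.008264 + 0.008264 + 0.033058 + 0.206612 + 0.008264 = 0.272727.
So 1 − D = 0.727273, i.e. 0.7273 to 4 decimal places.

0.7273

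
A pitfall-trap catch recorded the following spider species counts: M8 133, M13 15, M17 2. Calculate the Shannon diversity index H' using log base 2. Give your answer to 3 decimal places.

0.569

Total N = 133+15+2 = 150, so the proportions are 0.88667, 0.1, 0.01333 (working shown to 5 dp, full precision carried).
Each pᵢ log₂ pᵢ term: 0.88667×(-0.17354)=-0.15387, 0.1×(-3.32193)=-0.33219, 0.01333×(-6.22882)=-0.08305.
Sum = -0.56911, so H' = 0.569.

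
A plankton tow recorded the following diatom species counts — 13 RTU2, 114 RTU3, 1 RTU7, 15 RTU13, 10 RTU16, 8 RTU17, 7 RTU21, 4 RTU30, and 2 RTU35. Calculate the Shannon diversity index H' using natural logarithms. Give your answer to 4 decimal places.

1.2849

Total N = 13+114+1+15+10+8+7+4+2 = 174, so the proportions are 0.074713, 0.655172, 0.005747, 0.086207, 0.057471, 0.045977, 0.04023, 0.022989, 0.011494 (working shown to 6 dp, full precision carried).
Each pᵢ ln pᵢ term: 0.074713×(-2.594106)=-0.193813, 0.655172×(-0.422857)=-0.277044, 0.005747×(-5.159055)=-0.029650, 0.086207×(-2.451005)=-0.211294, 0.057471×(-2.856470)=-0.164165, 0.045977×(-3.079614)=-0.141591, 0.04023×(-3.213145)=-0.129264, 0.022989×(-3.772761)=-0.086730, 0.011494×(-4.465908)=-0.051332.
Sum = -1.284883, so H' = 1.2849.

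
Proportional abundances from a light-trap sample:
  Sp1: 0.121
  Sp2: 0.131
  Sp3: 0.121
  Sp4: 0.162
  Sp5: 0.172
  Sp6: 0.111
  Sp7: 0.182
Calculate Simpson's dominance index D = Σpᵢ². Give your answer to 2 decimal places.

D = 0.121² + 0.131² + 0.121² + 0.162² + 0.172² + 0.111² + 0.182² = 0.0146 + 0.0172 + 0.0146 + 0.0262 + 0.0296 + 0.0123 + 0.0331 = 0.1477 (working shown to 4 dp, full precision carried).
To 2 decimal places, D = 0.15.

0.15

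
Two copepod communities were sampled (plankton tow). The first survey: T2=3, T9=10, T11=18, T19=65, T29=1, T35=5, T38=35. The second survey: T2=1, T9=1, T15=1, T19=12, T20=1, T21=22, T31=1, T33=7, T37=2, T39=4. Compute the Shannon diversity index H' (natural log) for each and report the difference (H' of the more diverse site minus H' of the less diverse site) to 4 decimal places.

The first survey: N=137, proportions 0.021898, 0.072993, 0.131387, 0.474453, 0.007299, 0.036496, 0.255474, giving H' = 1.400507 (working shown to 6 dp, full precision carried).
The second survey: N=52, proportions 0.019231, 0.019231, 0.019231, 0.230769, 0.019231, 0.423077, 0.019231, 0.134615, 0.038462, 0.076923, giving H' = 1.674808.
Difference = |1.400507 − 1.674808| = 0.274301, i.e. 0.2743 to 4 decimal places.

0.2743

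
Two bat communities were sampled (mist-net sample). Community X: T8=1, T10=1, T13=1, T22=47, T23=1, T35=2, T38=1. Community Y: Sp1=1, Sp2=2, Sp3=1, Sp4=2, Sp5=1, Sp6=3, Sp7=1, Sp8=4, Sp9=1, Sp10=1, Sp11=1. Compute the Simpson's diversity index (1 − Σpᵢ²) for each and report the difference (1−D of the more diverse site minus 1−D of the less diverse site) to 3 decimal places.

0.637

Community X: N=54, proportions 0.01852, 0.01852, 0.01852, 0.87037, 0.01852, 0.03704, 0.01852, giving 1−D = 0.23937 (working shown to 5 dp, full precision carried).
Community Y: N=18, proportions 0.05556, 0.11111, 0.05556, 0.11111, 0.05556, 0.16667, 0.05556, 0.22222, 0.05556, 0.05556, 0.05556, giving 1−D = 0.87654.
Difference = |0.23937 − 0.87654| = 0.63717, i.e. 0.637 to 3 decimal places.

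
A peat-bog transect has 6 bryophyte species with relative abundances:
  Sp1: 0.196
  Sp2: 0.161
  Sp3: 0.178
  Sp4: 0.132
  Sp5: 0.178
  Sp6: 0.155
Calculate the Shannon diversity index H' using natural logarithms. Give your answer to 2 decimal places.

Each pᵢ ln pᵢ term (working shown to 4 dp, full precision carried): 0.196×(-1.6296)=-0.3194, 0.161×(-1.8264)=-0.2940, 0.178×(-1.7260)=-0.3072, 0.132×(-2.0250)=-0.2673, 0.178×(-1.7260)=-0.3072, 0.155×(-1.8643)=-0.2890.
Sum = -1.7842, so H' = 1.78.

1.78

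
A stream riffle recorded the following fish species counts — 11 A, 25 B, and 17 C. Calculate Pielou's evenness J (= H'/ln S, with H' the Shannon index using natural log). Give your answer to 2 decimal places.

Total N = 11+25+17 = 53, so the proportions are 0.2075, 0.4717, 0.3208 (working shown to 4 dp, full precision carried).
H' = −Σ pᵢ ln pᵢ = −((-0.3263) + (-0.3544) + (-0.3647)) = 1.0455.
With S = 3 species, ln S = 1.0986, so J = 1.0455/1.0986 = 0.9517, i.e. 0.95 to 2 decimal places.

0.95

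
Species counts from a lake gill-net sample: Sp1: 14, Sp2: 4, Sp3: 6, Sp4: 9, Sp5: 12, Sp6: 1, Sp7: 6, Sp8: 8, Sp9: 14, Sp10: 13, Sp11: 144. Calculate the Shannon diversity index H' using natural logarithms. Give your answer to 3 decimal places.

Total N = 14+4+6+9+12+1+6+8+14+13+144 = 231, so the proportions are 0.06061, 0.01732, 0.02597, 0.03896, 0.05195, 0.00433, 0.02597, 0.03463, 0.06061, 0.05628, 0.62338 (working shown to 5 dp, full precision carried).
Each pᵢ ln pᵢ term: 0.06061×(-2.80336)=-0.16990, 0.01732×(-4.05612)=-0.07024, 0.02597×(-3.65066)=-0.09482, 0.03896×(-3.24519)=-0.12644, 0.05195×(-2.95751)=-0.15364, 0.00433×(-5.44242)=-0.02356, 0.02597×(-3.65066)=-0.09482, 0.03463×(-3.36298)=-0.11647, 0.06061×(-2.80336)=-0.16990, 0.05628×(-2.87747)=-0.16194, 0.62338×(-0.47260)=-0.29461.
Sum = -1.47633, so H' = 1.476.

1.476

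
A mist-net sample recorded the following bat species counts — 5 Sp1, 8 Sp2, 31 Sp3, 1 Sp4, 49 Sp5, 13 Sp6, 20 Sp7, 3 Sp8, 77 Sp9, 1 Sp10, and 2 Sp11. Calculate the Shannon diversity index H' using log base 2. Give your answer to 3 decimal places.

2.533

Total N = 5+8+31+1+49+13+20+3+77+1+2 = 210, so the proportions are 0.02381, 0.0381, 0.14762, 0.00476, 0.23333, 0.0619, 0.09524, 0.01429, 0.36667, 0.00476, 0.00952 (working shown to 5 dp, full precision carried).
Each pᵢ log₂ pᵢ term: 0.02381×(-5.39232)=-0.12839, 0.0381×(-4.71425)=-0.17959, 0.14762×(-2.76005)=-0.40744, 0.00476×(-7.71425)=-0.03673, 0.23333×(-2.09954)=-0.48989, 0.0619×(-4.01381)=-0.24847, 0.09524×(-3.39232)=-0.32308, 0.01429×(-6.12928)=-0.08756, 0.36667×(-1.44746)=-0.53073, 0.00476×(-7.71425)=-0.03673, 0.00952×(-6.71425)=-0.06395.
Sum = -2.53257, so H' = 2.533.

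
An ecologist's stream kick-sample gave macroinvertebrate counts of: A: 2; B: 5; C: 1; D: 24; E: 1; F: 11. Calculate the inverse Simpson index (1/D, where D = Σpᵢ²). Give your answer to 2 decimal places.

Total N = 2+5+1+24+1+11 = 44, so the proportions are 0.04545, 0.11364, 0.02273, 0.54545, 0.02273, 0.25 (working shown to 5 dp, full precision carried).
D = 0.04545² + 0.11364² + 0.02273² + 0.54545² + 0.02273² + 0.25² = 0.00207 + 0.01291 + 0.00052 + 0.29752 + 0.00052 + 0.06250 = 0.37603.
So 1/D = 2.6593, i.e. 2.66 to 2 decimal places.

2.66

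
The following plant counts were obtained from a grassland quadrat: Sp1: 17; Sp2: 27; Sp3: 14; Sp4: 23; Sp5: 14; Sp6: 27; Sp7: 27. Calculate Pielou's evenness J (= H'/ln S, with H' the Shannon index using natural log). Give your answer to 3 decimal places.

0.981

Total N = 17+27+14+23+14+27+27 = 149, so the proportions are 0.11409, 0.18121, 0.09396, 0.15436, 0.09396, 0.18121, 0.18121 (working shown to 5 dp, full precision carried).
H' = −Σ pᵢ ln pᵢ = −((-0.24767) + (-0.30952) + (-0.22220) + (-0.28842) + (-0.22220) + (-0.30952) + (-0.30952)) = 1.90906.
With S = 7 species, ln S = 1.94591, so J = 1.90906/1.94591 = 0.98107, i.e. 0.981 to 3 decimal places.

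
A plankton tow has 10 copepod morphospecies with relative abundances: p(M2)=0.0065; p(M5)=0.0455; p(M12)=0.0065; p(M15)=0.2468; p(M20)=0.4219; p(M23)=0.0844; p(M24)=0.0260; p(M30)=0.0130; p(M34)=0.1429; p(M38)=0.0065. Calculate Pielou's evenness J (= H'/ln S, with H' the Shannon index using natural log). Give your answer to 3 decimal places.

H' = −Σ pᵢ ln pᵢ = −((-0.03273) + (-0.14060) + (-0.03273) + (-0.34532) + (-0.36409) + (-0.20865) + (-0.09489) + (-0.05646) + (-0.27803) + (-0.03273)) = 1.58624 (working shown to 5 dp, full precision carried).
With S = 10 species, ln S = 2.30259, so J = 1.58624/2.30259 = 0.68889, i.e. 0.689 to 3 decimal places.

0.689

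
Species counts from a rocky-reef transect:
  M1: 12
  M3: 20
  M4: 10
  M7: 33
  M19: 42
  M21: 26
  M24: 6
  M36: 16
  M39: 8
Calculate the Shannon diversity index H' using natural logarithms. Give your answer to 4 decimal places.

Total N = 12+20+10+33+42+26+6+16+8 = 173, so the proportions are 0.069364, 0.115607, 0.057803, 0.190751, 0.242775, 0.150289, 0.034682, 0.092486, 0.046243 (working shown to 6 dp, full precision carried).
Each pᵢ ln pᵢ term: 0.069364×(-2.668385)=-0.185090, 0.115607×(-2.157559)=-0.249429, 0.057803×(-2.850707)=-0.164781, 0.190751×(-1.656784)=-0.316034, 0.242775×(-1.415622)=-0.343677, 0.150289×(-1.895195)=-0.284827, 0.034682×(-3.361532)=-0.116585, 0.092486×(-2.380703)=-0.220181, 0.046243×(-3.073850)=-0.142143.
Sum = -2.022747, so H' = 2.0227.

2.0227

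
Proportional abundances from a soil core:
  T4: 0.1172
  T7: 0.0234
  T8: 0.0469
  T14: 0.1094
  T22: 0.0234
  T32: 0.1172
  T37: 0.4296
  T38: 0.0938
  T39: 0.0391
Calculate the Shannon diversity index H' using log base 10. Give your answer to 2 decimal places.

Each pᵢ log₁₀ pᵢ term (working shown to 4 dp, full precision carried): 0.1172×(-0.9311)=-0.1091, 0.0234×(-1.6308)=-0.0382, 0.0469×(-1.3288)=-0.0623, 0.1094×(-0.9610)=-0.1051, 0.0234×(-1.6308)=-0.0382, 0.1172×(-0.9311)=-0.1091, 0.4296×(-0.3669)=-0.1576, 0.0938×(-1.0278)=-0.0964, 0.0391×(-1.4078)=-0.0550.
Sum = -0.7711, so H' = 0.77.

0.77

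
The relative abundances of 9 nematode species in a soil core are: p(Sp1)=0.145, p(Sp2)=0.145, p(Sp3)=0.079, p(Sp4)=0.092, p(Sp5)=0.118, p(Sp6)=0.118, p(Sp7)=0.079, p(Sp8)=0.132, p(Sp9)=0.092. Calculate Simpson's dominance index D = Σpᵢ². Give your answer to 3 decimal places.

D = 0.145² + 0.145² + 0.079² + 0.092² + 0.118² + 0.118² + 0.079² + 0.132² + 0.092² = 0.02102 + 0.02102 + 0.00624 + 0.00846 + 0.01392 + 0.01392 + 0.00624 + 0.01742 + 0.00846 = 0.11673 (working shown to 5 dp, full precision carried).
To 3 decimal places, D = 0.117.

0.117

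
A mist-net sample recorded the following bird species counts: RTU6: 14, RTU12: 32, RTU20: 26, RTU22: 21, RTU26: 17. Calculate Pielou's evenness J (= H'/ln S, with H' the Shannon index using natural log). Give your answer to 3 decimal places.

Total N = 14+32+26+21+17 = 110, so the proportions are 0.12727, 0.29091, 0.23636, 0.19091, 0.15455 (working shown to 5 dp, full precision carried).
H' = −Σ pᵢ ln pᵢ = −((-0.26236) + (-0.35920) + (-0.34093) + (-0.31614) + (-0.28858)) = 1.56720.
With S = 5 species, ln S = 1.60944, so J = 1.56720/1.60944 = 0.97376, i.e. 0.974 to 3 decimal places.

0.974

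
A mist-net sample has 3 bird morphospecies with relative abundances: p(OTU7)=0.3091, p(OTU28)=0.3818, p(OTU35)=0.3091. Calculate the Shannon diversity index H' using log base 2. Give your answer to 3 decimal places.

1.578

Each pᵢ log₂ pᵢ term (working shown to 5 dp, full precision carried): 0.3091×(-1.69385)=-0.52357, 0.3818×(-1.38911)=-0.53036, 0.3091×(-1.69385)=-0.52357.
Sum = -1.57750, so H' = 1.578.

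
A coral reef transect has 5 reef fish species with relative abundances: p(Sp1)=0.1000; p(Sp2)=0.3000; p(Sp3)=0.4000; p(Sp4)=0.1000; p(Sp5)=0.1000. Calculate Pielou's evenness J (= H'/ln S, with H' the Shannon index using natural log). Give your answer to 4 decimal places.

0.8814

H' = −Σ pᵢ ln pᵢ = −((-0.230259) + (-0.361192) + (-0.366516) + (-0.230259) + (-0.230259)) = 1.418484 (working shown to 6 dp, full precision carried).
With S = 5 species, ln S = 1.609438, so J = 1.418484/1.609438 = 0.881353, i.e. 0.8814 to 4 decimal places.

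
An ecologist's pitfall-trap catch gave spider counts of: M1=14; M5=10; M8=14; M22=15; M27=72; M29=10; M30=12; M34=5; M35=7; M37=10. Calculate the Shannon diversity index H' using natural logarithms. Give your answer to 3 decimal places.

1.917

Total N = 14+10+14+15+72+10+12+5+7+10 = 169, so the proportions are 0.08284, 0.05917, 0.08284, 0.08876, 0.42604, 0.05917, 0.07101, 0.02959, 0.04142, 0.05917 (working shown to 5 dp, full precision carried).
Each pᵢ ln pᵢ term: 0.08284×(-2.49084)=-0.20634, 0.05917×(-2.82731)=-0.16730, 0.08284×(-2.49084)=-0.20634, 0.08876×(-2.42185)=-0.21496, 0.42604×(-0.85323)=-0.36351, 0.05917×(-2.82731)=-0.16730, 0.07101×(-2.64499)=-0.18781, 0.02959×(-3.52046)=-0.10416, 0.04142×(-3.18399)=-0.13188, 0.05917×(-2.82731)=-0.16730.
Sum = -1.91689, so H' = 1.917.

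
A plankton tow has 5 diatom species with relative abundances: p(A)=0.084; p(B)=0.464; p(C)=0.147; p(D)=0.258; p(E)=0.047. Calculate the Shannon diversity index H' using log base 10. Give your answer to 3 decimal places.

Each pᵢ log₁₀ pᵢ term (working shown to 5 dp, full precision carried): 0.084×(-1.07572)=-0.09036, 0.464×(-0.33348)=-0.15474, 0.147×(-0.83268)=-0.12240, 0.258×(-0.58838)=-0.15180, 0.047×(-1.32790)=-0.06241.
Sum = -0.58171, so H' = 0.582.

0.582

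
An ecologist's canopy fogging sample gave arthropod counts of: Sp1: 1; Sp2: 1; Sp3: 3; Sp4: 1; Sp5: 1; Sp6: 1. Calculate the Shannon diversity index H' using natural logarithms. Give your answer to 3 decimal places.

1.667

Total N = 1+1+3+1+1+1 = 8, so the proportions are 0.125, 0.125, 0.375, 0.125, 0.125, 0.125 (working shown to 5 dp, full precision carried).
Each pᵢ ln pᵢ term: 0.125×(-2.07944)=-0.25993, 0.125×(-2.07944)=-0.25993, 0.375×(-0.98083)=-0.36781, 0.125×(-2.07944)=-0.25993, 0.125×(-2.07944)=-0.25993, 0.125×(-2.07944)=-0.25993.
Sum = -1.66746, so H' = 1.667.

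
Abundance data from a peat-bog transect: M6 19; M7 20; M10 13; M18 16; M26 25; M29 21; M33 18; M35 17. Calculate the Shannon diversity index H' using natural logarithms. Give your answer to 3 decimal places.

Total N = 19+20+13+16+25+21+18+17 = 149, so the proportions are 0.12752, 0.13423, 0.08725, 0.10738, 0.16779, 0.14094, 0.12081, 0.11409 (working shown to 5 dp, full precision carried).
Each pᵢ ln pᵢ term: 0.12752×(-2.05951)=-0.26262, 0.13423×(-2.00821)=-0.26956, 0.08725×(-2.43900)=-0.21280, 0.10738×(-2.23136)=-0.23961, 0.16779×(-1.78507)=-0.29951, 0.14094×(-1.95942)=-0.27616, 0.12081×(-2.11357)=-0.25533, 0.11409×(-2.17073)=-0.24767.
Sum = -2.06326, so H' = 2.063.

2.063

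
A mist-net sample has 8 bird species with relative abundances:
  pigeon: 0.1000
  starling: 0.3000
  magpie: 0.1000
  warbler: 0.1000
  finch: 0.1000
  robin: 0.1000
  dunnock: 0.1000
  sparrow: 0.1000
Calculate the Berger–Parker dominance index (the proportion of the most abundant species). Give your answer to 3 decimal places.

0.300

The largest proportion is 0.3, i.e. d = 0.300 to 3 decimal places.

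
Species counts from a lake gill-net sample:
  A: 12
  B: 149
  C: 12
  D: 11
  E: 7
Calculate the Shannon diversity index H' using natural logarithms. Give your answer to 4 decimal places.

0.8270

Total N = 12+149+12+11+7 = 191, so the proportions are 0.062827, 0.780105, 0.062827, 0.057592, 0.036649 (working shown to 6 dp, full precision carried).
Each pᵢ ln pᵢ term: 0.062827×(-2.767367)=-0.173866, 0.780105×(-0.248327)=-0.193721, 0.062827×(-2.767367)=-0.173866, 0.057592×(-2.854378)=-0.164388, 0.036649×(-3.306363)=-0.121176.
Sum = -0.827017, so H' = 0.8270.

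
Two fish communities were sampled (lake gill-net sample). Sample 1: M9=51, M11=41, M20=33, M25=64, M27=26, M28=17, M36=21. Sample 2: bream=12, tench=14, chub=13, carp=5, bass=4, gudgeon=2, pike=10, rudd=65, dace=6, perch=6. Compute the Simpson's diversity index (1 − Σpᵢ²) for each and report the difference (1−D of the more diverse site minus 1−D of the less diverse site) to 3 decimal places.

0.094

Sample 1: N=253, proportions 0.20158, 0.16206, 0.13043, 0.25296, 0.10277, 0.06719, 0.083, giving 1−D = 0.83013 (working shown to 5 dp, full precision carried).
Sample 2: N=137, proportions 0.08759, 0.10219, 0.09489, 0.0365, 0.0292, 0.0146, 0.07299, 0.47445, 0.0438, 0.0438, giving 1−D = 0.73621.
Difference = |0.83013 − 0.73621| = 0.09392, i.e. 0.094 to 3 decimal places.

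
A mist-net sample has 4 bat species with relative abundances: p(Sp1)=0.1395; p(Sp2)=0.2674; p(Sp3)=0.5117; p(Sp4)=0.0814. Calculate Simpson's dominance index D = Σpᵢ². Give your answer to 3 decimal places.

D = 0.1395² + 0.2674² + 0.5117² + 0.0814² = 0.01946 + 0.07150 + 0.26184 + 0.00663 = 0.35943 (working shown to 5 dp, full precision carried).
To 3 decimal places, D = 0.359.

0.359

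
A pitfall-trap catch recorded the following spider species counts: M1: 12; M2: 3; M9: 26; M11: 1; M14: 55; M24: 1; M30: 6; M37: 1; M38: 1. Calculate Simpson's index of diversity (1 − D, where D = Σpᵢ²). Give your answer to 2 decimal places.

Total N = 12+3+26+1+55+1+6+1+1 = 106, so the proportions are 0.1132, 0.0283, 0.2453, 0.0094, 0.5189, 0.0094, 0.0566, 0.0094, 0.0094 (working shown to 4 dp, full precision carried).
D = 0.1132² + 0.0283² + 0.2453² + 0.0094² + 0.5189² + 0.0094² + 0.0566² + 0.0094² + 0.0094² = 0.0128 + 0.0008 + 0.0602 + 0.0001 + 0.2692 + 0.0001 + 0.0032 + 0.0001 + 0.0001 = 0.3466.
So 1 − D = 0.6534, i.e. 0.65 to 2 decimal places.

0.65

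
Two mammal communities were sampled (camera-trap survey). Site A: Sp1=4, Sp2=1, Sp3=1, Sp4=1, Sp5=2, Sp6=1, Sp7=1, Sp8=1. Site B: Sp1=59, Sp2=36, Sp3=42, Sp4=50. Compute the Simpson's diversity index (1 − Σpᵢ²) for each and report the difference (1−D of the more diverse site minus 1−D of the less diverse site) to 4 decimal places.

0.0780

Site A: N=12, proportions 0.3333333, 0.0833333, 0.0833333, 0.0833333, 0.1666667, 0.0833333, 0.0833333, 0.0833333, giving 1−D = 0.8194444 (working shown to 7 dp, full precision carried).
Site B: N=187, proportions 0.315508, 0.1925134, 0.2245989, 0.2673797, giving 1−D = 0.7414567.
Difference = |0.8194444 − 0.7414567| = 0.0779877, i.e. 0.0780 to 4 decimal places.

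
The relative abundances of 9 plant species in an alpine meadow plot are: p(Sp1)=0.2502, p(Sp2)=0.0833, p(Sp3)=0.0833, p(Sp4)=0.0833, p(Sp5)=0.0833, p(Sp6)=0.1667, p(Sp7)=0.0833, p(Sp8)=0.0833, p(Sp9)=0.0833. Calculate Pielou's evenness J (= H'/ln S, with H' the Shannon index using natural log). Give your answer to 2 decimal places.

H' = −Σ pᵢ ln pᵢ = −((-0.3467) + (-0.2070) + (-0.2070) + (-0.2070) + (-0.2070) + (-0.2987) + (-0.2070) + (-0.2070) + (-0.2070)) = 2.0945 (working shown to 4 dp, full precision carried).
With S = 9 species, ln S = 2.1972, so J = 2.0945/2.1972 = 0.9532, i.e. 0.95 to 2 decimal places.

0.95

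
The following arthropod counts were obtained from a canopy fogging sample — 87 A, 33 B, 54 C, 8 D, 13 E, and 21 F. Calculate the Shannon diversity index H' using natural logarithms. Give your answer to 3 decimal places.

1.518

Total N = 87+33+54+8+13+21 = 216, so the proportions are 0.40278, 0.15278, 0.25, 0.03704, 0.06019, 0.09722 (working shown to 5 dp, full precision carried).
Each pᵢ ln pᵢ term: 0.40278×(-0.90937)=-0.36627, 0.15278×(-1.87877)=-0.28703, 0.25×(-1.38629)=-0.34657, 0.03704×(-3.29584)=-0.12207, 0.06019×(-2.81033)=-0.16914, 0.09722×(-2.33076)=-0.22660.
Sum = -1.51769, so H' = 1.518.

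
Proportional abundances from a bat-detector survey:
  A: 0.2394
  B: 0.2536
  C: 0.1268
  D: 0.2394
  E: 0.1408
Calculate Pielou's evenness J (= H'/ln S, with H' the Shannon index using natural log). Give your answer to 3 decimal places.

0.976

H' = −Σ pᵢ ln pᵢ = −((-0.34225) + (-0.34794) + (-0.26186) + (-0.34225) + (-0.27603)) = 1.57033 (working shown to 5 dp, full precision carried).
With S = 5 species, ln S = 1.60944, so J = 1.57033/1.60944 = 0.97570, i.e. 0.976 to 3 decimal places.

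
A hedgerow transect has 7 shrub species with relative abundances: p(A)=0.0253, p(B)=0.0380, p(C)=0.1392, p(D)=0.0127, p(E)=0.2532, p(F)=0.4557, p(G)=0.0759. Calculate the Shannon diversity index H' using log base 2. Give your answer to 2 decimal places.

Each pᵢ log₂ pᵢ term (working shown to 4 dp, full precision carried): 0.0253×(-5.3047)=-0.1342, 0.038×(-4.7179)=-0.1793, 0.1392×(-2.8448)=-0.3960, 0.0127×(-6.2990)=-0.0800, 0.2532×(-1.9817)=-0.5018, 0.4557×(-1.1338)=-0.5167, 0.0759×(-3.7198)=-0.2823.
Sum = -2.0903, so H' = 2.09.

2.09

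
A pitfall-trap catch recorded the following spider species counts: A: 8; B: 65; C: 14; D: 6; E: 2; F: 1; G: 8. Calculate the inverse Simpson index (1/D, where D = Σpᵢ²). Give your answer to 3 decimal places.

Total N = 8+65+14+6+2+1+8 = 104, so the proportions are 0.076923, 0.625, 0.134615, 0.057692, 0.019231, 0.009615, 0.076923 (working shown to 6 dp, full precision carried).
D = 0.076923² + 0.625² + 0.134615² + 0.057692² + 0.019231² + 0.009615² + 0.076923² = 0.005917 + 0.390625 + 0.018121 + 0.003328 + 0.000370 + 0.000092 + 0.005917 = 0.424371.
So 1/D = 2.35643, i.e. 2.356 to 3 decimal places.

2.356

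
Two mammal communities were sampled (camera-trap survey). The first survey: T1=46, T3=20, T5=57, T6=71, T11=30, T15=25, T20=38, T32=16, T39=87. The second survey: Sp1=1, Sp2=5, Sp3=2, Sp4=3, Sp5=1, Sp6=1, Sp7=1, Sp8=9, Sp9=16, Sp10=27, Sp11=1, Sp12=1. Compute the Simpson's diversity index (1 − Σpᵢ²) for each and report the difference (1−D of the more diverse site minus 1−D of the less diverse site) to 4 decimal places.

The first survey: N=390, proportions 0.117949, 0.051282, 0.146154, 0.182051, 0.076923, 0.064103, 0.097436, 0.041026, 0.223077, giving 1−D = 0.857988 (working shown to 6 dp, full precision carried).
The second survey: N=68, proportions 0.014706, 0.073529, 0.029412, 0.044118, 0.014706, 0.014706, 0.014706, 0.132353, 0.235294, 0.397059, 0.014706, 0.014706, giving 1−D = 0.759948.
Difference = |0.857988 − 0.759948| = 0.098040, i.e. 0.0980 to 4 decimal places.

0.0980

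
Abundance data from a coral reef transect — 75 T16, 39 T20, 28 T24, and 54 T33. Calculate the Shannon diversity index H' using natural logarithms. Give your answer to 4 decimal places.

1.3220

Total N = 75+39+28+54 = 196, so the proportions are 0.382653, 0.19898, 0.142857, 0.27551 (working shown to 6 dp, full precision carried).
Each pᵢ ln pᵢ term: 0.382653×(-0.960627)=-0.367587, 0.19898×(-1.614553)=-0.321263, 0.142857×(-1.945910)=-0.277987, 0.27551×(-1.289131)=-0.355169.
Sum = -1.322006, so H' = 1.3220.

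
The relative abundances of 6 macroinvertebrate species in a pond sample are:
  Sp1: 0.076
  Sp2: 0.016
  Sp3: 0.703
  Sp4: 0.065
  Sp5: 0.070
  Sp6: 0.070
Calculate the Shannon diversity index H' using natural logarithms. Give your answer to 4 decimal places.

Each pᵢ ln pᵢ term (working shown to 6 dp, full precision carried): 0.076×(-2.577022)=-0.195854, 0.016×(-4.135167)=-0.066163, 0.703×(-0.352398)=-0.247736, 0.065×(-2.733368)=-0.177669, 0.07×(-2.659260)=-0.186148, 0.07×(-2.659260)=-0.186148.
Sum = -1.059718, so H' = 1.0597.

1.0597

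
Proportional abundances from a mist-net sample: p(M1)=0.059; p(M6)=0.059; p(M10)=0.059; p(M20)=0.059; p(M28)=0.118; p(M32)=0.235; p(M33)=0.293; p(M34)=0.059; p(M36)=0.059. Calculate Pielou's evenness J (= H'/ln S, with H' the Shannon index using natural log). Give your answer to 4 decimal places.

0.8893

H' = −Σ pᵢ ln pᵢ = −((-0.166983) + (-0.166983) + (-0.166983) + (-0.166983) + (-0.252174) + (-0.340320) + (-0.359682) + (-0.166983) + (-0.166983)) = 1.954073 (working shown to 6 dp, full precision carried).
With S = 9 species, ln S = 2.197225, so J = 1.954073/2.197225 = 0.889337, i.e. 0.8893 to 4 decimal places.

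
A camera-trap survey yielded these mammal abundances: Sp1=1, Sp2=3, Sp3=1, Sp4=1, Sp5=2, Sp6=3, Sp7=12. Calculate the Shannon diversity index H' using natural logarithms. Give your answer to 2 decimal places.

Total N = 1+3+1+1+2+3+12 = 23, so the proportions are 0.0435, 0.1304, 0.0435, 0.0435, 0.087, 0.1304, 0.5217 (working shown to 4 dp, full precision carried).
Each pᵢ ln pᵢ term: 0.0435×(-3.1355)=-0.1363, 0.1304×(-2.0369)=-0.2657, 0.0435×(-3.1355)=-0.1363, 0.0435×(-3.1355)=-0.1363, 0.087×(-2.4423)=-0.2124, 0.1304×(-2.0369)=-0.2657, 0.5217×(-0.6506)=-0.3394.
Sum = -1.4922, so H' = 1.49.

1.49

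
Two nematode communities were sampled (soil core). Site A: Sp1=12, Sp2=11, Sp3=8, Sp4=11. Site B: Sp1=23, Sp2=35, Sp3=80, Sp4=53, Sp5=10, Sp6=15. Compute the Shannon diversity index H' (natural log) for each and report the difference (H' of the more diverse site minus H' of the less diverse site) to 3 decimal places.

0.198

Site A: N=42, proportions 0.28571, 0.2619, 0.19048, 0.2619, giving H' = 1.37557 (working shown to 5 dp, full precision carried).
Site B: N=216, proportions 0.10648, 0.16204, 0.37037, 0.24537, 0.0463, 0.06944, giving H' = 1.57348.
Difference = |1.37557 − 1.57348| = 0.19791, i.e. 0.198 to 3 decimal places.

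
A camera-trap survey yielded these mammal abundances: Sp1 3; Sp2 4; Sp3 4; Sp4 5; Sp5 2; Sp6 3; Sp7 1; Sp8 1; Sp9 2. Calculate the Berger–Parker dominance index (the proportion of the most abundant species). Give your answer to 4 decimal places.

0.2000

Total N = 3+4+4+5+2+3+1+1+2 = 25, so the proportions are 0.12, 0.16, 0.16, 0.2, 0.08, 0.12, 0.04, 0.04, 0.08 (working shown to 6 dp, full precision carried).
The largest proportion is 0.2, i.e. d = 0.2000 to 4 decimal places.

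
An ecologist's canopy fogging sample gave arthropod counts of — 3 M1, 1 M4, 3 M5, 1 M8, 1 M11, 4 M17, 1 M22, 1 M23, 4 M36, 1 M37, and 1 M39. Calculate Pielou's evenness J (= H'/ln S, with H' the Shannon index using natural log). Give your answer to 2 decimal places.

Total N = 3+1+3+1+1+4+1+1+4+1+1 = 21, so the proportions are 0.1429, 0.0476, 0.1429, 0.0476, 0.0476, 0.1905, 0.0476, 0.0476, 0.1905, 0.0476, 0.0476 (working shown to 4 dp, full precision carried).
H' = −Σ pᵢ ln pᵢ = −((-0.2780) + (-0.1450) + (-0.2780) + (-0.1450) + (-0.1450) + (-0.3159) + (-0.1450) + (-0.1450) + (-0.3159) + (-0.1450) + (-0.1450)) = 2.2025.
With S = 11 species, ln S = 2.3979, so J = 2.2025/2.3979 = 0.9185, i.e. 0.92 to 2 decimal places.

0.92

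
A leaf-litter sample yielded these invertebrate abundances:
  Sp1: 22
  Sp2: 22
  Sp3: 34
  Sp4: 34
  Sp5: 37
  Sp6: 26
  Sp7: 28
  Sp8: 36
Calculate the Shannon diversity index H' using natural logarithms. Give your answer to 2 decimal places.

2.06

Total N = 22+22+34+34+37+26+28+36 = 239, so the proportions are 0.0921, 0.0921, 0.1423, 0.1423, 0.1548, 0.1088, 0.1172, 0.1506 (working shown to 4 dp, full precision carried).
Each pᵢ ln pᵢ term: 0.0921×(-2.3854)=-0.2196, 0.0921×(-2.3854)=-0.2196, 0.1423×(-1.9501)=-0.2774, 0.1423×(-1.9501)=-0.2774, 0.1548×(-1.8655)=-0.2888, 0.1088×(-2.2184)=-0.2413, 0.1172×(-2.1443)=-0.2512, 0.1506×(-1.8929)=-0.2851.
Sum = -2.0605, so H' = 2.06.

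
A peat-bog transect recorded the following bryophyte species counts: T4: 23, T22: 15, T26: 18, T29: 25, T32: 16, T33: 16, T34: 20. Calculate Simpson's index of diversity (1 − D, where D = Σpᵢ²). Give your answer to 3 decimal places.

Total N = 23+15+18+25+16+16+20 = 133, so the proportions are 0.17293, 0.11278, 0.13534, 0.18797, 0.1203, 0.1203, 0.15038 (working shown to 5 dp, full precision carried).
D = 0.17293² + 0.11278² + 0.13534² + 0.18797² + 0.1203² + 0.1203² + 0.15038² = 0.02991 + 0.01272 + 0.01832 + 0.03533 + 0.01447 + 0.01447 + 0.02261 = 0.14783.
So 1 − D = 0.85217, i.e. 0.852 to 3 decimal places.

0.852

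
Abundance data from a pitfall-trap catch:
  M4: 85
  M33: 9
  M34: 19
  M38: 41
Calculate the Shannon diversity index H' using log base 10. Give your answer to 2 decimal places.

Total N = 85+9+19+41 = 154, so the proportions are 0.5519, 0.0584, 0.1234, 0.2662 (working shown to 4 dp, full precision carried).
Each pᵢ log₁₀ pᵢ term: 0.5519×(-0.2581)=-0.1425, 0.0584×(-1.2333)=-0.0721, 0.1234×(-0.9088)=-0.1121, 0.2662×(-0.5747)=-0.1530.
Sum = -0.4797, so H' = 0.48.

0.48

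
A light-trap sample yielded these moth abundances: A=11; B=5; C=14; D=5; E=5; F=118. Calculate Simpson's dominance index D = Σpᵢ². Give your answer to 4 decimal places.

0.5735

Total N = 11+5+14+5+5+118 = 158, so the proportions are 0.06962, 0.031646, 0.088608, 0.031646, 0.031646, 0.746835 (working shown to 6 dp, full precision carried).
D = 0.06962² + 0.031646² + 0.088608² + 0.031646² + 0.031646² + 0.746835² = 0.004847 + 0.001001 + 0.007851 + 0.001001 + 0.001001 + 0.557763 = 0.573466.
To 4 decimal places, D = 0.5735.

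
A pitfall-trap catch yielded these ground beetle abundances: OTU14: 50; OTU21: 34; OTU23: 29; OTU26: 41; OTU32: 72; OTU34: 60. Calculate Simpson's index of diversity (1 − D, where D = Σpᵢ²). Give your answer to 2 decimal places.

0.82

Total N = 50+34+29+41+72+60 = 286, so the proportions are 0.1748, 0.1189, 0.1014, 0.1434, 0.2517, 0.2098 (working shown to 4 dp, full precision carried).
D = 0.1748² + 0.1189² + 0.1014² + 0.1434² + 0.2517² + 0.2098² = 0.0306 + 0.0141 + 0.0103 + 0.0206 + 0.0634 + 0.0440 = 0.1829.
So 1 − D = 0.8171, i.e. 0.82 to 2 decimal places.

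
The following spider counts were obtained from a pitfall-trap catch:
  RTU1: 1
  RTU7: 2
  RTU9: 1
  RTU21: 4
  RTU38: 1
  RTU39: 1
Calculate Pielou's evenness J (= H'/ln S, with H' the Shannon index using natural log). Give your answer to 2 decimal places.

Total N = 1+2+1+4+1+1 = 10, so the proportions are 0.1, 0.2, 0.1, 0.4, 0.1, 0.1 (working shown to 4 dp, full precision carried).
H' = −Σ pᵢ ln pᵢ = −((-0.2303) + (-0.3219) + (-0.2303) + (-0.3665) + (-0.2303) + (-0.2303)) = 1.6094.
With S = 6 species, ln S = 1.7918, so J = 1.6094/1.7918 = 0.8982, i.e. 0.90 to 2 decimal places.

0.90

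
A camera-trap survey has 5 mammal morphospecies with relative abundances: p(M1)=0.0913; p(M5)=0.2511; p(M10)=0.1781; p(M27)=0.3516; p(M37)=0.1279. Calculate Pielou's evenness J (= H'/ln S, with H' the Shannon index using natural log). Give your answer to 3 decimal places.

0.934

H' = −Σ pᵢ ln pᵢ = −((-0.21854) + (-0.34700) + (-0.30730) + (-0.36751) + (-0.26303)) = 1.50337 (working shown to 5 dp, full precision carried).
With S = 5 species, ln S = 1.60944, so J = 1.50337/1.60944 = 0.93410, i.e. 0.934 to 3 decimal places.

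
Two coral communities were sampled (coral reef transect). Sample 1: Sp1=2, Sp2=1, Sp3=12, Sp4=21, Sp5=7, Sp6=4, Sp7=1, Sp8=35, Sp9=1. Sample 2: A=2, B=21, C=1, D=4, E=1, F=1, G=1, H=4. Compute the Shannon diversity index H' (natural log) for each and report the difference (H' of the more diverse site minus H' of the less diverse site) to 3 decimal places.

Sample 1: N=84, proportions 0.02381, 0.0119, 0.14286, 0.25, 0.08333, 0.04762, 0.0119, 0.41667, 0.0119, giving H' = 1.58863 (working shown to 5 dp, full precision carried).
Sample 2: N=35, proportions 0.05714, 0.6, 0.02857, 0.11429, 0.02857, 0.02857, 0.02857, 0.11429, giving H' = 1.37216.
Difference = |1.58863 − 1.37216| = 0.21647, i.e. 0.216 to 3 decimal places.

0.216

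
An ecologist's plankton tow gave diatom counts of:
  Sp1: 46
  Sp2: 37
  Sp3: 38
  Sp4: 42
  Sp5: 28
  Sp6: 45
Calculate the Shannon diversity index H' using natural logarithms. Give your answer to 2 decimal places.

Total N = 46+37+38+42+28+45 = 236, so the proportions are 0.1949, 0.1568, 0.161, 0.178, 0.1186, 0.1907 (working shown to 4 dp, full precision carried).
Each pᵢ ln pᵢ term: 0.1949×(-1.6352)=-0.3187, 0.1568×(-1.8529)=-0.2905, 0.161×(-1.8262)=-0.2941, 0.178×(-1.7262)=-0.3072, 0.1186×(-2.1316)=-0.2529, 0.1907×(-1.6572)=-0.3160.
Sum = -1.7794, so H' = 1.78.

1.78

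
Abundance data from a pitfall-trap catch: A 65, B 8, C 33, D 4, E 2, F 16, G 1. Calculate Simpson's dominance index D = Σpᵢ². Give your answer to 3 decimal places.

0.340

Total N = 65+8+33+4+2+16+1 = 129, so the proportions are 0.50388, 0.06202, 0.25581, 0.03101, 0.0155, 0.12403, 0.00775 (working shown to 5 dp, full precision carried).
D = 0.50388² + 0.06202² + 0.25581² + 0.03101² + 0.0155² + 0.12403² + 0.00775² = 0.25389 + 0.00385 + 0.06544 + 0.00096 + 0.00024 + 0.01538 + 0.00006 = 0.33982.
To 3 decimal places, D = 0.340.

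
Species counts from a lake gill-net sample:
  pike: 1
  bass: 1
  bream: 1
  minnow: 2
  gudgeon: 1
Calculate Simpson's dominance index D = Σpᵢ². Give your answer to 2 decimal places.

Total N = 1+1+1+2+1 = 6, so the proportions are 0.1667, 0.1667, 0.1667, 0.3333, 0.1667 (working shown to 4 dp, full precision carried).
D = 0.1667² + 0.1667² + 0.1667² + 0.3333² + 0.1667² = 0.0278 + 0.0278 + 0.0278 + 0.1111 + 0.0278 = 0.2222.
To 2 decimal places, D = 0.22.

0.22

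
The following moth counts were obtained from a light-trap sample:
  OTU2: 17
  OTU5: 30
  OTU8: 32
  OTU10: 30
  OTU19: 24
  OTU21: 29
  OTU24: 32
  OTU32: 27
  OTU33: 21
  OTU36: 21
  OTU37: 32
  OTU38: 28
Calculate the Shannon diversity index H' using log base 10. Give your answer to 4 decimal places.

1.0718

Total N = 17+30+32+30+24+29+32+27+21+21+32+28 = 323, so the proportions are 0.052632, 0.092879, 0.099071, 0.092879, 0.074303, 0.089783, 0.099071, 0.083591, 0.065015, 0.065015, 0.099071, 0.086687 (working shown to 6 dp, full precision carried).
Each pᵢ log₁₀ pᵢ term: 0.052632×(-1.278754)=-0.067303, 0.092879×(-1.032081)=-0.095859, 0.099071×(-1.004053)=-0.099473, 0.092879×(-1.032081)=-0.095859, 0.074303×(-1.128991)=-0.083888, 0.089783×(-1.046805)=-0.093986, 0.099071×(-1.004053)=-0.099473, 0.083591×(-1.077839)=-0.090098, 0.065015×(-1.186983)=-0.077172, 0.065015×(-1.186983)=-0.077172, 0.099071×(-1.004053)=-0.099473, 0.086687×(-1.062044)=-0.092066.
Sum = -1.071821, so H' = 1.0718.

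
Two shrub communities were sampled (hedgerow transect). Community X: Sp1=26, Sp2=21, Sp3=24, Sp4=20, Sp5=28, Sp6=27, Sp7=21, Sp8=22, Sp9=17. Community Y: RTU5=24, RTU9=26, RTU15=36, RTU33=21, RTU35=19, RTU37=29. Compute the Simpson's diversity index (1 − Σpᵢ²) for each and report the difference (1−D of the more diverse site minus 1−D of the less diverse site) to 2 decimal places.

Community X: N=206, proportions 0.12621, 0.10194, 0.1165, 0.09709, 0.13592, 0.13107, 0.10194, 0.1068, 0.08252, giving 1−D = 0.88642 (working shown to 5 dp, full precision carried).
Community Y: N=155, proportions 0.15484, 0.16774, 0.23226, 0.13548, 0.12258, 0.1871, giving 1−D = 0.82556.
Difference = |0.88642 − 0.82556| = 0.06086, i.e. 0.06 to 2 decimal places.

0.06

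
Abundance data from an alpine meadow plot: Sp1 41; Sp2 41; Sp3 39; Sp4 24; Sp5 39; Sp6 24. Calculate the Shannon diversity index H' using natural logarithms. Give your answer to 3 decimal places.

Total N = 41+41+39+24+39+24 = 208, so the proportions are 0.19712, 0.19712, 0.1875, 0.11538, 0.1875, 0.11538 (working shown to 5 dp, full precision carried).
Each pᵢ ln pᵢ term: 0.19712×(-1.62397)=-0.32011, 0.19712×(-1.62397)=-0.32011, 0.1875×(-1.67398)=-0.31387, 0.11538×(-2.15948)=-0.24917, 0.1875×(-1.67398)=-0.31387, 0.11538×(-2.15948)=-0.24917.
Sum = -1.76630, so H' = 1.766.

1.766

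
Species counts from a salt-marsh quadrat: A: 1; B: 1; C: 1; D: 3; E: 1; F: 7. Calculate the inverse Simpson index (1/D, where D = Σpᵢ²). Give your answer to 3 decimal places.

3.161

Total N = 1+1+1+3+1+7 = 14, so the proportions are 0.071429, 0.071429, 0.071429, 0.214286, 0.071429, 0.5 (working shown to 6 dp, full precision carried).
D = 0.071429² + 0.071429² + 0.071429² + 0.214286² + 0.071429² + 0.5² = 0.005102 + 0.005102 + 0.005102 + 0.045918 + 0.005102 + 0.250000 = 0.316327.
So 1/D = 3.16129, i.e. 3.161 to 3 decimal places.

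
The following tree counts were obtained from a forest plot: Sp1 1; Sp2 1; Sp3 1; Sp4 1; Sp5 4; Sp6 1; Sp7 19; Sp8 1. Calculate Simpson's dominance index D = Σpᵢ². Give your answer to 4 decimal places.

Total N = 1+1+1+1+4+1+19+1 = 29, so the proportions are 0.034483, 0.034483, 0.034483, 0.034483, 0.137931, 0.034483, 0.655172, 0.034483 (working shown to 6 dp, full precision carried).
D = 0.034483² + 0.034483² + 0.034483² + 0.034483² + 0.137931² + 0.034483² + 0.655172² + 0.034483² = 0.001189 + 0.001189 + 0.001189 + 0.001189 + 0.019025 + 0.001189 + 0.429251 + 0.001189 = 0.455410.
To 4 decimal places, D = 0.4554.

0.4554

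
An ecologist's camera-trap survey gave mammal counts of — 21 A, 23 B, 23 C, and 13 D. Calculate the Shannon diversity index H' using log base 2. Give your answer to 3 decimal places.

1.967

Total N = 21+23+23+13 = 80, so the proportions are 0.2625, 0.2875, 0.2875, 0.1625 (working shown to 5 dp, full precision carried).
Each pᵢ log₂ pᵢ term: 0.2625×(-1.92961)=-0.50652, 0.2875×(-1.79837)=-0.51703, 0.2875×(-1.79837)=-0.51703, 0.1625×(-2.62149)=-0.42599.
Sum = -1.96658, so H' = 1.967.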